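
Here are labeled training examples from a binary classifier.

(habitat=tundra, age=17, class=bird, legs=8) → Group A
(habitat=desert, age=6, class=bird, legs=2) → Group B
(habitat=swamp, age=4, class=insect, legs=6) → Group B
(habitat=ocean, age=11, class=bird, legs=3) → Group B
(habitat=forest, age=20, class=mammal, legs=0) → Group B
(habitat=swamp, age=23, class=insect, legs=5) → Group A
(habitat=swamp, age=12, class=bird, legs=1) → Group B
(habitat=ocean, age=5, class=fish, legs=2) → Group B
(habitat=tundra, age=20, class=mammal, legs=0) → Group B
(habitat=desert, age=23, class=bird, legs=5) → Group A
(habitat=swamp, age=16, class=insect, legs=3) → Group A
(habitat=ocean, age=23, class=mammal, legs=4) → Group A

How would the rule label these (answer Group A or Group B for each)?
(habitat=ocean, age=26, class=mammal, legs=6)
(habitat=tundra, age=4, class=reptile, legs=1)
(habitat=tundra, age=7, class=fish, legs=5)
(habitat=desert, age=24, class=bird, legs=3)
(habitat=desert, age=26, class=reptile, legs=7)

Rule: age ≥ 12 AND legs ≥ 2. This holds for each 'Group A' example and fails for each 'Group B' one.

Group A, Group B, Group B, Group A, Group A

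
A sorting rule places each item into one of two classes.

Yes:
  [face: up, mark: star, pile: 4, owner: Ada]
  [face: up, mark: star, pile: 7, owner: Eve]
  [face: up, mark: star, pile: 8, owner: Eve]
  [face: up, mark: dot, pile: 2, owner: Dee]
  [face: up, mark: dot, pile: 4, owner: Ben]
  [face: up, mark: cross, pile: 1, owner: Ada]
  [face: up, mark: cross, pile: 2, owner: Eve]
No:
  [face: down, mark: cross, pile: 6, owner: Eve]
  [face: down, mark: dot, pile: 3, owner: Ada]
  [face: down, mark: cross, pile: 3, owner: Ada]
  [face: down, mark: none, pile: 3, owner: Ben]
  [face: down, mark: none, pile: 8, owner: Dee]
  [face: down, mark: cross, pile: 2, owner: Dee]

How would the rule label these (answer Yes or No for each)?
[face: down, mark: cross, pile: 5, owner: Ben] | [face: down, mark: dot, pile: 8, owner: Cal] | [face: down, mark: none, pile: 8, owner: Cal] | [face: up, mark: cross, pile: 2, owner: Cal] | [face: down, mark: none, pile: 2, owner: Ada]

No, No, No, Yes, No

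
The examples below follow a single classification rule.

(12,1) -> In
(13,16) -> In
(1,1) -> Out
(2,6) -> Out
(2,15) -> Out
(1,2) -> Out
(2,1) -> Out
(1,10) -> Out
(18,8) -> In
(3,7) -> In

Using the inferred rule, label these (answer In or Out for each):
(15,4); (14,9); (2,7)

In, In, Out

'In' ⟺ first ≥ 3.
(15,4) — first 15, hence In.
(14,9) — first 14, hence In.
(2,7) — first 2, hence Out.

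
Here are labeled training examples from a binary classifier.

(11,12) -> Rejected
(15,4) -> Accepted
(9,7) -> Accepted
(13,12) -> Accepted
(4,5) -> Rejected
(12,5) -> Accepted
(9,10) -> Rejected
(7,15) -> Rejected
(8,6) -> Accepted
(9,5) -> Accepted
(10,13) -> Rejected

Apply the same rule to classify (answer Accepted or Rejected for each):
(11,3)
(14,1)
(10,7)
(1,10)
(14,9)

Accepted, Accepted, Accepted, Rejected, Accepted

Every 'Accepted' example satisfies: first > second. None of the 'Rejected' examples do.
(11,3) — 11 > 3, hence Accepted.
(14,1) — 14 > 1, hence Accepted.
(10,7) — 10 > 7, hence Accepted.
(1,10) — 1 < 10, hence Rejected.
(14,9) — 14 > 9, hence Accepted.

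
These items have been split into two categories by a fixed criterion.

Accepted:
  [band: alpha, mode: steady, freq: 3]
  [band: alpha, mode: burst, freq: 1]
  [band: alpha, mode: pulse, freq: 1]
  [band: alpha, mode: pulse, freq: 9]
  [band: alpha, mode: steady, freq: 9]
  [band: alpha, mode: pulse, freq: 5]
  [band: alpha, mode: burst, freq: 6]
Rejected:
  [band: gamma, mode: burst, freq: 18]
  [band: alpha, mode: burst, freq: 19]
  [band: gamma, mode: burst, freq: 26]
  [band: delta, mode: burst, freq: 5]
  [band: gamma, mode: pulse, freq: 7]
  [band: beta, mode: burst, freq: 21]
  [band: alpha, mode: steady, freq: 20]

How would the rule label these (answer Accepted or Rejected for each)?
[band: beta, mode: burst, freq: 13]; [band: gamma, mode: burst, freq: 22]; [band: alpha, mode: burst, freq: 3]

Rejected, Rejected, Accepted

Every 'Accepted' example satisfies: band is alpha AND freq ≤ 9. None of the 'Rejected' examples do.
Rejected: [band: beta, mode: burst, freq: 13], since band is beta, freq = 13.
Rejected: [band: gamma, mode: burst, freq: 22], since band is gamma, freq = 22.
Accepted: [band: alpha, mode: burst, freq: 3], since band is alpha, freq = 3.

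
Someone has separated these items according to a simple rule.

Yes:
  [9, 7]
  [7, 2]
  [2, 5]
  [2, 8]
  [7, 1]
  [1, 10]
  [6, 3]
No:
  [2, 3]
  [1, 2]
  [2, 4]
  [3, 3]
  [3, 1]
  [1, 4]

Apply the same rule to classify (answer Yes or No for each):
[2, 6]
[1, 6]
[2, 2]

The rule appears to be: sum ≥ 7.
[2, 6]: Yes (2+6 = 8).
[1, 6]: Yes (1+6 = 7).
[2, 2]: No (2+2 = 4).

Yes, Yes, No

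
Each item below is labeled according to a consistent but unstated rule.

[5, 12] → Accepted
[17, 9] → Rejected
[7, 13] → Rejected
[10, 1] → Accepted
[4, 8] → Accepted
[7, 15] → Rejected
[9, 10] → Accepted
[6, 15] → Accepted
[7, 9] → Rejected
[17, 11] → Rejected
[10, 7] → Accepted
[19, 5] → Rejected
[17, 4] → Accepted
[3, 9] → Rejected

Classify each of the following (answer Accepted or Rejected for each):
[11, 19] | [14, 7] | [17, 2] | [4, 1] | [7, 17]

'Accepted' ⟺ product is even.
[11, 19] — 11·19 = 209, hence Rejected.
[14, 7] — 14·7 = 98, hence Accepted.
[17, 2] — 17·2 = 34, hence Accepted.
[4, 1] — 4·1 = 4, hence Accepted.
[7, 17] — 7·17 = 119, hence Rejected.

Rejected, Accepted, Accepted, Accepted, Rejected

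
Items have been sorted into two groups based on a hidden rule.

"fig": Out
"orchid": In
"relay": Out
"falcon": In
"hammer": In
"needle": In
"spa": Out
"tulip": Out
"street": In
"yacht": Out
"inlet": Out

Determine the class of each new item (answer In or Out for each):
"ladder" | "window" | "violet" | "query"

One predicate separates the groups cleanly: even length.
"ladder" — length 6, hence In.
"window" — length 6, hence In.
"violet" — length 6, hence In.
"query" — length 5, hence Out.

In, In, In, Out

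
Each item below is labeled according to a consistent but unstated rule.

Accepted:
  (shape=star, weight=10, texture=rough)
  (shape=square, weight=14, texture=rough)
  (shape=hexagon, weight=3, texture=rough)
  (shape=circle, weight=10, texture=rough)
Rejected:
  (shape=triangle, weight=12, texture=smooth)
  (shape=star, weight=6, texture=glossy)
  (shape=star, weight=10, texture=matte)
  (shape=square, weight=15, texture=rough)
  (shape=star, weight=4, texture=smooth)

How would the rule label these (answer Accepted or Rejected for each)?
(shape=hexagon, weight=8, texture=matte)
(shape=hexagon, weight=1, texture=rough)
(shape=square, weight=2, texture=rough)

'Accepted' ⟺ texture is rough AND weight ≤ 14.

Rejected, Accepted, Accepted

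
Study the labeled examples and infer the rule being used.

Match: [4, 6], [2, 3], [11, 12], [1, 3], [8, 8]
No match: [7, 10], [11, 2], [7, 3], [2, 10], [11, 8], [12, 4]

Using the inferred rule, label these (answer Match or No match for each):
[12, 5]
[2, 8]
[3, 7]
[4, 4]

No match, No match, No match, Match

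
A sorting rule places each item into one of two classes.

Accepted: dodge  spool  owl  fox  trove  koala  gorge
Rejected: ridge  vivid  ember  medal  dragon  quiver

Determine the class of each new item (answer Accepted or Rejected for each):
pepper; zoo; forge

Rule: odd length AND contains 'o'. This holds for each 'Accepted' example and fails for each 'Rejected' one.
pepper → length 6, no 'o' → Rejected.
zoo → length 3, has 'o' → Accepted.
forge → length 5, has 'o' → Accepted.

Rejected, Accepted, Accepted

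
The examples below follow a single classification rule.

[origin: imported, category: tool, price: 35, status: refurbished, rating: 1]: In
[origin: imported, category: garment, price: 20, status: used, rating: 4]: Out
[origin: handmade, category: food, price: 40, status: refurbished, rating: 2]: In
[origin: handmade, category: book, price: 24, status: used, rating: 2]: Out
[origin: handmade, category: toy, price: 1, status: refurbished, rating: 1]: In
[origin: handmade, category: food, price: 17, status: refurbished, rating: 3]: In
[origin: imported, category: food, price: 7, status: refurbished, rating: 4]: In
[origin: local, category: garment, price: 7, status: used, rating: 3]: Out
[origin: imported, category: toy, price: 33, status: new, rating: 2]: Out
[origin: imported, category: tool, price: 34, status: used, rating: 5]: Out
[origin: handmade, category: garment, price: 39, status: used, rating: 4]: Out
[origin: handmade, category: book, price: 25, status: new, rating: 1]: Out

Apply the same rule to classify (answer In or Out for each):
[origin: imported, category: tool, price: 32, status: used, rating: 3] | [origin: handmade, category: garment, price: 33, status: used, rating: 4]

Checking candidate rules against both groups, what survives is: status is refurbished.

Out, Out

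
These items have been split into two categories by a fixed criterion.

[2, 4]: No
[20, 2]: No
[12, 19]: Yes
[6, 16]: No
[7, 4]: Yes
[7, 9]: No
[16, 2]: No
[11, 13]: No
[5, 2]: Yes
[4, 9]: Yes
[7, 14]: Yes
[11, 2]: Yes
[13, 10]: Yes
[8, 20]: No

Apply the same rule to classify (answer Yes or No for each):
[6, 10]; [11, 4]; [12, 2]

The simplest hypothesis consistent with all the labels is: sum is odd.
[6, 10]: No (6+10 = 16).
[11, 4]: Yes (11+4 = 15).
[12, 2]: No (12+2 = 14).

No, Yes, No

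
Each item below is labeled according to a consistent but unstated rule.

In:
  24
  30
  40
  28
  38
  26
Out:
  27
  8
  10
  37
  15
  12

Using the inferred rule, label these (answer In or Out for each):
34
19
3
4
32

The distinguishing property — even AND at least 15 — holds for all the 'In' cases and none of the 'Out' cases.

In, Out, Out, Out, In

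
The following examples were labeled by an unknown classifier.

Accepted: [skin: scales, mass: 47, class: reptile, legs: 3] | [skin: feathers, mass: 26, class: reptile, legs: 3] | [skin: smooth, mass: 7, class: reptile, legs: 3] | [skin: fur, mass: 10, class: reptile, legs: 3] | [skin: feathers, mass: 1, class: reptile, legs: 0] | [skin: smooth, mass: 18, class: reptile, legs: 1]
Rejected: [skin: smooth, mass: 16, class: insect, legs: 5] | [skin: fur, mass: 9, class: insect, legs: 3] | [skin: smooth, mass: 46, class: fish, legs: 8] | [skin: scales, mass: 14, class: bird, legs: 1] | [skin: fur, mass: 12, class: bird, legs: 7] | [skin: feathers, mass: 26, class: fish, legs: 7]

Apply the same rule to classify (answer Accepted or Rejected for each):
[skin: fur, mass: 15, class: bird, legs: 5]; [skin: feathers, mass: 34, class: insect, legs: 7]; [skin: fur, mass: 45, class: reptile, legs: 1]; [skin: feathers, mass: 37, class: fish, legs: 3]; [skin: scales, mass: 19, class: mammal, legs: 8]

Rejected, Rejected, Accepted, Rejected, Rejected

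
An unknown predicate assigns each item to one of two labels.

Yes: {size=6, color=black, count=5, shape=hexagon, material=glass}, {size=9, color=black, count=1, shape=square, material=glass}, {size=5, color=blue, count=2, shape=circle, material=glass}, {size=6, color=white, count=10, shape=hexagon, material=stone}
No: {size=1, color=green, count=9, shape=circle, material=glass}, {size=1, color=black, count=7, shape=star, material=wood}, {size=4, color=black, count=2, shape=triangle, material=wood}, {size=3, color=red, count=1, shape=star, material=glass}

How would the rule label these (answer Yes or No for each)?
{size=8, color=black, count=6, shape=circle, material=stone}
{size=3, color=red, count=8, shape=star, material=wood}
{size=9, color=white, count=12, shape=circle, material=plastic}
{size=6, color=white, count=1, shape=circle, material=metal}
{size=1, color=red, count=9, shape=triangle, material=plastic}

Yes, No, Yes, Yes, No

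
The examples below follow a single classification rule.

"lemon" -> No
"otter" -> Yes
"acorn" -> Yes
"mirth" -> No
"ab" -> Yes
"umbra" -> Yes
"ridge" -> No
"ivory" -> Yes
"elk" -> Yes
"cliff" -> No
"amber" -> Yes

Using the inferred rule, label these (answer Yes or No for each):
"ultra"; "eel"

Yes, Yes

The rule appears to be: starts with a vowel.
"ultra" → starts with 'u' → Yes. "eel" → starts with 'e' → Yes.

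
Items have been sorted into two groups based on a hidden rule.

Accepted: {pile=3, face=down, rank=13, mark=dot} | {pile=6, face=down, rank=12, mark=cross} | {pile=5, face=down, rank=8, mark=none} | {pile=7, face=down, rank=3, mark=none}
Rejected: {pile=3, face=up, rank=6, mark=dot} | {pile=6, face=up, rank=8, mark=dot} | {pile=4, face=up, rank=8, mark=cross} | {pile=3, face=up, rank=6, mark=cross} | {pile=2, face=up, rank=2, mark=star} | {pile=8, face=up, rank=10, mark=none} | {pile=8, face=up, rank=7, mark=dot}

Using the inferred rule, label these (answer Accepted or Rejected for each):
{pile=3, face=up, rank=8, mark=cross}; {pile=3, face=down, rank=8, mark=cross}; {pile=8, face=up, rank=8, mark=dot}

Comparing the two groups points to one rule — face is down.
{pile=3, face=up, rank=8, mark=cross} → face is up → Rejected. {pile=3, face=down, rank=8, mark=cross} → face is down → Accepted. {pile=8, face=up, rank=8, mark=dot} → face is up → Rejected.

Rejected, Accepted, Rejected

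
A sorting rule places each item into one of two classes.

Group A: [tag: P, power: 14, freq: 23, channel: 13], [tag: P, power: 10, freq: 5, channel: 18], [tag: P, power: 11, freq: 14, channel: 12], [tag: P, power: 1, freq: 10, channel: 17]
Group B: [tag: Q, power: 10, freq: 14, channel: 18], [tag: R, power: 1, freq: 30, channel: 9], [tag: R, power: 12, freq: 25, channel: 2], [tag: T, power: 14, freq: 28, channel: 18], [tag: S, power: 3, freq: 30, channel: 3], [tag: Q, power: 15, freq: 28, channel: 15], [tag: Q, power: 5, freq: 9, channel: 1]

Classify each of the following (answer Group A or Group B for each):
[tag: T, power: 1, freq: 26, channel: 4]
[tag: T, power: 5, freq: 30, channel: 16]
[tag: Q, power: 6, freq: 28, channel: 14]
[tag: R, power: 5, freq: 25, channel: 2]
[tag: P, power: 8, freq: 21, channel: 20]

The common property of the 'Group A' items is: tag is P. No 'Group B' item has it.
[tag: T, power: 1, freq: 26, channel: 4] — tag is T, hence Group B.
[tag: T, power: 5, freq: 30, channel: 16] — tag is T, hence Group B.
[tag: Q, power: 6, freq: 28, channel: 14] — tag is Q, hence Group B.
[tag: R, power: 5, freq: 25, channel: 2] — tag is R, hence Group B.
[tag: P, power: 8, freq: 21, channel: 20] — tag is P, hence Group A.

Group B, Group B, Group B, Group B, Group A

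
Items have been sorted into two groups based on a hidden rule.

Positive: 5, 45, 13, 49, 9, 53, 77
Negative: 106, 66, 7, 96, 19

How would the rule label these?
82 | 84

Negative, Negative

The pattern is that an item is 'Positive' exactly when: ≡ 1 (mod 4).
Negative: 82, since 82 mod 4 = 2. Negative: 84, since 84 mod 4 = 0.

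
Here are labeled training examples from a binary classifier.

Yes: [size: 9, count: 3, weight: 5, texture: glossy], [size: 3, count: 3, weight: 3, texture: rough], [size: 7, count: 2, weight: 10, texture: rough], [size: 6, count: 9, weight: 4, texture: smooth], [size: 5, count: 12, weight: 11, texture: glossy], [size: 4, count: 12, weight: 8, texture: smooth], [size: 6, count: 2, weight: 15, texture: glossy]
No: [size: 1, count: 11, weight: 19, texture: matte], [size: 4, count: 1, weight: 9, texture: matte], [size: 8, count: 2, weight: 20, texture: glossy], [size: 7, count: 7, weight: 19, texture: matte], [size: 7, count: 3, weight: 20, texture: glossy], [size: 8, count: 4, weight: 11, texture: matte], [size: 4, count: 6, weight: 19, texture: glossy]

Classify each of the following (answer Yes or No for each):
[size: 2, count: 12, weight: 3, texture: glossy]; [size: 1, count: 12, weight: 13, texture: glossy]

The distinguishing property — texture is not matte AND weight ≤ 15 — holds for all the 'Yes' cases and none of the 'No' cases.
[size: 2, count: 12, weight: 3, texture: glossy]: texture is glossy, weight = 3, fits → Yes.
[size: 1, count: 12, weight: 13, texture: glossy]: texture is glossy, weight = 13, fits → Yes.

Yes, Yes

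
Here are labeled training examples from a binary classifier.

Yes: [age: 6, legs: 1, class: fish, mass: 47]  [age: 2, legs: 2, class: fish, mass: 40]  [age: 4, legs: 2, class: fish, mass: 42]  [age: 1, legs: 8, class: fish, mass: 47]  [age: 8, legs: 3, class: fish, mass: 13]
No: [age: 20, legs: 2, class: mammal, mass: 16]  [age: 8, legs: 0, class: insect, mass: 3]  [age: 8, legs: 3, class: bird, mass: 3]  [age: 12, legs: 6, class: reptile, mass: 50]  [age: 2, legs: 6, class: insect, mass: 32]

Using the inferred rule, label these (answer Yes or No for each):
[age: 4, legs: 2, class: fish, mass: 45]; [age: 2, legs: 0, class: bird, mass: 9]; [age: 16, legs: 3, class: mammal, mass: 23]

Yes, No, No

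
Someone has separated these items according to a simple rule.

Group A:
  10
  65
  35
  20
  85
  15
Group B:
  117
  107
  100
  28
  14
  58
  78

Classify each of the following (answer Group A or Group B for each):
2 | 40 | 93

Group B, Group A, Group B

'Group A' ⟺ multiple of 5 AND at most 85.
2 — 2 = 5·0 + 2, 2 ≤ 85, hence Group B.
40 — 40 = 5·8, 40 ≤ 85, hence Group A.
93 — 93 = 5·18 + 3, 93 > 85, hence Group B.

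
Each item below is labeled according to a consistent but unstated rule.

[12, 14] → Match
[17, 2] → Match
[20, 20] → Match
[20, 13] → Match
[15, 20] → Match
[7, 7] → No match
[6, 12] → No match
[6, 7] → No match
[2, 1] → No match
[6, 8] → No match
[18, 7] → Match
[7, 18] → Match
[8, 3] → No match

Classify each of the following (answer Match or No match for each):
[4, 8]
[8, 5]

The rule appears to be: sum ≥ 19.
[4, 8]: 4+8 = 12, fails the rule → No match.
[8, 5]: 8+5 = 13, fails the rule → No match.

No match, No match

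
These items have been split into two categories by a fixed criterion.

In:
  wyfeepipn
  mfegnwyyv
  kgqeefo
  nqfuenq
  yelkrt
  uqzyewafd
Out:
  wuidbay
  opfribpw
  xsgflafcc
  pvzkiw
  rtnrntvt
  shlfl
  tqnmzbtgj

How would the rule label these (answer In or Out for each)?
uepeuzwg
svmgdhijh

Every 'In' example satisfies: contains 'e'. None of the 'Out' examples do.
uepeuzwg: has 'e' — passes, so In. svmgdhijh: no 'e' — doesn't qualify, so Out.

In, Out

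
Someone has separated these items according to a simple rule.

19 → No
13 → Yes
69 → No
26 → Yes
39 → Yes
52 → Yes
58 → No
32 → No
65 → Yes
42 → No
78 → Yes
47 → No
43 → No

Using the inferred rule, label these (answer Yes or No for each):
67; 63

No, No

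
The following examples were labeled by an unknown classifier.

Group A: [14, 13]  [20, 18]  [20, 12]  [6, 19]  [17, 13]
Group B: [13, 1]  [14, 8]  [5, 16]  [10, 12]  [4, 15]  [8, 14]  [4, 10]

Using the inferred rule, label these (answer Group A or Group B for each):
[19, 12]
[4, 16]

The simplest hypothesis consistent with all the labels is: sum ≥ 25.
[19, 12] → 19+12 = 31 → Group A. [4, 16] → 4+16 = 20 → Group B.

Group A, Group B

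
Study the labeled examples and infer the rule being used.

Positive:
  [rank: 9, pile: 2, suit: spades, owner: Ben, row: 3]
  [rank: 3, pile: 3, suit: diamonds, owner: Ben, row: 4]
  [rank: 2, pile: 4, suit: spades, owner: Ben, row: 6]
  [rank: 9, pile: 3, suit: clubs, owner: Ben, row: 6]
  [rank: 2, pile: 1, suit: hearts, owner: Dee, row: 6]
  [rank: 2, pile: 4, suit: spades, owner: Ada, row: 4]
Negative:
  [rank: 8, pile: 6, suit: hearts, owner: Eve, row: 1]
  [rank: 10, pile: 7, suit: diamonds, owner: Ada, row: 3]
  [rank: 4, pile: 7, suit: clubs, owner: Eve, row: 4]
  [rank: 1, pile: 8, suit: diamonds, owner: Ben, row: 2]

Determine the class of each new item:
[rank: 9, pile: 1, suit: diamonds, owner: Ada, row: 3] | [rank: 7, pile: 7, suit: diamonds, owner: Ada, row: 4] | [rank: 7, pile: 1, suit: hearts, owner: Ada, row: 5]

Positive, Negative, Positive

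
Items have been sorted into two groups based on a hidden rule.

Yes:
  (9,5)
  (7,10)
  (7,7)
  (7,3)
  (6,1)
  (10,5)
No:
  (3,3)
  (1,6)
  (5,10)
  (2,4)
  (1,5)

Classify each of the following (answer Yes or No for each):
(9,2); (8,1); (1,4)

The simplest hypothesis consistent with all the labels is: first ≥ 6.
Yes: (9,2), since first 9.
Yes: (8,1), since first 8.
No: (1,4), since first 1.

Yes, Yes, No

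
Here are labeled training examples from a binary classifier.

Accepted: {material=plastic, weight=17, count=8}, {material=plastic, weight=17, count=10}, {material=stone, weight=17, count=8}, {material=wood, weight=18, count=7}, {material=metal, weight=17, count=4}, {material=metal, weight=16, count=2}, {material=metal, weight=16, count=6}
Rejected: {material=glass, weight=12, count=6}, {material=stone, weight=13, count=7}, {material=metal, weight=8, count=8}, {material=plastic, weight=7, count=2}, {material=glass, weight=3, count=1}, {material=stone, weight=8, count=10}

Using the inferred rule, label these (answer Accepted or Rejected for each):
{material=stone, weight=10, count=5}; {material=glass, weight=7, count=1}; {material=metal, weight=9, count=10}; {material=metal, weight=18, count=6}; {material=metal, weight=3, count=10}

Rejected, Rejected, Rejected, Accepted, Rejected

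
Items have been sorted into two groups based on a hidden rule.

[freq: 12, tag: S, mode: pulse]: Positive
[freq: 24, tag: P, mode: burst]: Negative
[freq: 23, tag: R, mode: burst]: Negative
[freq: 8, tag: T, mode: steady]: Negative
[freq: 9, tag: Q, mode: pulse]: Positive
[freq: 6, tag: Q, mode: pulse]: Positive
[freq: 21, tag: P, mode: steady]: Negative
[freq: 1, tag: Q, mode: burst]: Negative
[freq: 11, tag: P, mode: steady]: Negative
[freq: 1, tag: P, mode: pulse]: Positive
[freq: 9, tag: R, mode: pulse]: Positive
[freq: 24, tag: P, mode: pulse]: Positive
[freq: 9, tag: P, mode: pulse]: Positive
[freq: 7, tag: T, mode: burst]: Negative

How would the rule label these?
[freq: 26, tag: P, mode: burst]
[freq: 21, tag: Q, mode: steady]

Negative, Negative

Looking at the examples, the only property every 'Positive' case has and every 'Negative' case lacks is: mode is pulse.
[freq: 26, tag: P, mode: burst]: Negative (mode is burst).
[freq: 21, tag: Q, mode: steady]: Negative (mode is steady).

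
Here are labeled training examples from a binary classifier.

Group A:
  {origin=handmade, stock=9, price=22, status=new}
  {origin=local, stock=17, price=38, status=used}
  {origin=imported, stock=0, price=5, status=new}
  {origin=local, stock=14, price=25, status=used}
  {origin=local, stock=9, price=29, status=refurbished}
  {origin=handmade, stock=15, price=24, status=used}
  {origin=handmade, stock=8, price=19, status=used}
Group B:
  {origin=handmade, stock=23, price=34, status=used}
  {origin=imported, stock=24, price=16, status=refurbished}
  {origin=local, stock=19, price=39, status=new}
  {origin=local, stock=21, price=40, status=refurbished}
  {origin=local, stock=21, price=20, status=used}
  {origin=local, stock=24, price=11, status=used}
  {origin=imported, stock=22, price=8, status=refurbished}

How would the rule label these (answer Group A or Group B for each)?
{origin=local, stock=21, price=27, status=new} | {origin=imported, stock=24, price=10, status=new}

Group B, Group B

The distinguishing property — stock ≤ 17 — holds for all the 'Group A' cases and none of the 'Group B' cases.
{origin=local, stock=21, price=27, status=new}: stock = 21, doesn't qualify → Group B.
{origin=imported, stock=24, price=10, status=new}: stock = 24, doesn't qualify → Group B.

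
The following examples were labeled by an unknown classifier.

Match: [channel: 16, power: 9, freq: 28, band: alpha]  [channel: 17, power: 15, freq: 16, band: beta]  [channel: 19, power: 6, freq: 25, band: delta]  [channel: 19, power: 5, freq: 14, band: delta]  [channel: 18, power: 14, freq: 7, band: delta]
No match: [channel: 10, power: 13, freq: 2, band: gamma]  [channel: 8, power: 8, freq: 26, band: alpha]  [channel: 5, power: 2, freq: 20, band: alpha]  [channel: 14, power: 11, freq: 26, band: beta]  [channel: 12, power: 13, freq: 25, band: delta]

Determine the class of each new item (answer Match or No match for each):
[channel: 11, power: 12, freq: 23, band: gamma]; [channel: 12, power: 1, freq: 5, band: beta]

The simplest hypothesis consistent with all the labels is: channel ≥ 16.
[channel: 11, power: 12, freq: 23, band: gamma]: channel = 11, fails this test → No match.
[channel: 12, power: 1, freq: 5, band: beta]: channel = 12, fails this test → No match.

No match, No match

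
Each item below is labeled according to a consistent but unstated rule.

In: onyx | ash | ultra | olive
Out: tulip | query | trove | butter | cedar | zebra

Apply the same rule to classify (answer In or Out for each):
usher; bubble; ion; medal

In, Out, In, Out

All 'In' examples share one property — starts with a vowel — and every 'Out' example lacks it.
usher: starts with 'u' — qualifies, so In. bubble: starts with 'b' — doesn't qualify, so Out. ion: starts with 'i' — qualifies, so In. medal: starts with 'm' — doesn't qualify, so Out.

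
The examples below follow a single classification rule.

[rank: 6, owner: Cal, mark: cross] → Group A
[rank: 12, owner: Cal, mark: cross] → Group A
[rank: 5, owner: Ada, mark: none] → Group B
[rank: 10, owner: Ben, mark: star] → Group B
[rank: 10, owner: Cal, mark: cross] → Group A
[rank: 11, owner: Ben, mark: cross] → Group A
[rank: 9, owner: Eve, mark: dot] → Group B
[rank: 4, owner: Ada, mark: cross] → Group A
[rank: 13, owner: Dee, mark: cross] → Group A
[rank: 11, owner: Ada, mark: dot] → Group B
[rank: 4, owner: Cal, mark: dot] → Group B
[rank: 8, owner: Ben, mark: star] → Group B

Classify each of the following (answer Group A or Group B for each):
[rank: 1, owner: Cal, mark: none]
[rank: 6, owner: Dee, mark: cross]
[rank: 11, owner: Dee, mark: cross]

Group B, Group A, Group A

All 'Group A' examples share one property — mark is cross — and every 'Group B' example lacks it.
[rank: 1, owner: Cal, mark: none] — mark is none, hence Group B. [rank: 6, owner: Dee, mark: cross] — mark is cross, hence Group A. [rank: 11, owner: Dee, mark: cross] — mark is cross, hence Group A.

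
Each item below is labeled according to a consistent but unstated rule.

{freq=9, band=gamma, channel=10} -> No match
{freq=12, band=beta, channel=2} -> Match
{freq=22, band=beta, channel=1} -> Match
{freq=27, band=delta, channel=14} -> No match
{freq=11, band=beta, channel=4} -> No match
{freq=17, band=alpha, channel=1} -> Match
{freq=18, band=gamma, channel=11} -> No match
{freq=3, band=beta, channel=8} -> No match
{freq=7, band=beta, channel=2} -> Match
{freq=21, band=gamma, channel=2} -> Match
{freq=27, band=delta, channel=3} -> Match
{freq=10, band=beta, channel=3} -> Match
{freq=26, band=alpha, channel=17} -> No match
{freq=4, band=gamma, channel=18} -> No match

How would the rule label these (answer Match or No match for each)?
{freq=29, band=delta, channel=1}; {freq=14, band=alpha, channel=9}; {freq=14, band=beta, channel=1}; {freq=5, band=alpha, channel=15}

Match, No match, Match, No match

'Match' ⟺ channel ≤ 3.
{freq=29, band=delta, channel=1}: Match (channel = 1). {freq=14, band=alpha, channel=9}: No match (channel = 9). {freq=14, band=beta, channel=1}: Match (channel = 1). {freq=5, band=alpha, channel=15}: No match (channel = 15).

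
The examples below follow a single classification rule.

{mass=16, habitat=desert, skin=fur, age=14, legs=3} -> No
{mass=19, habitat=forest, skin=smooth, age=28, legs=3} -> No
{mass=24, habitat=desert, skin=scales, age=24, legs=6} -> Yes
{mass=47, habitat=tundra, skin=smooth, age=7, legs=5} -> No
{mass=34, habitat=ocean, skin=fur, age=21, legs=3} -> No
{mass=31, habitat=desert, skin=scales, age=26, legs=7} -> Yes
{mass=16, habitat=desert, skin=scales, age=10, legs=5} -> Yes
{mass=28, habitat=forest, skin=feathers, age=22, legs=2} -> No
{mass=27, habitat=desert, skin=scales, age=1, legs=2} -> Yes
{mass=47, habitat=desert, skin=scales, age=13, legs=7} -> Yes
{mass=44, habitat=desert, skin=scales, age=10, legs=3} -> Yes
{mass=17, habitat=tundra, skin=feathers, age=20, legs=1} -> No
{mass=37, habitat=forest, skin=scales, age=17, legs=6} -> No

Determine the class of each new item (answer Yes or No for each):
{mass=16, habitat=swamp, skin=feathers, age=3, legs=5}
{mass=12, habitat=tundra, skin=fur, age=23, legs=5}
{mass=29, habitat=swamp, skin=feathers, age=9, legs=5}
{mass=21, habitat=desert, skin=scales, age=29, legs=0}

No, No, No, Yes

All 'Yes' examples share one property — habitat is desert AND skin is scales — and every 'No' example lacks it.
{mass=16, habitat=swamp, skin=feathers, age=3, legs=5} → habitat is swamp, skin is feathers → No. {mass=12, habitat=tundra, skin=fur, age=23, legs=5} → habitat is tundra, skin is fur → No. {mass=29, habitat=swamp, skin=feathers, age=9, legs=5} → habitat is swamp, skin is feathers → No. {mass=21, habitat=desert, skin=scales, age=29, legs=0} → habitat is desert, skin is scales → Yes.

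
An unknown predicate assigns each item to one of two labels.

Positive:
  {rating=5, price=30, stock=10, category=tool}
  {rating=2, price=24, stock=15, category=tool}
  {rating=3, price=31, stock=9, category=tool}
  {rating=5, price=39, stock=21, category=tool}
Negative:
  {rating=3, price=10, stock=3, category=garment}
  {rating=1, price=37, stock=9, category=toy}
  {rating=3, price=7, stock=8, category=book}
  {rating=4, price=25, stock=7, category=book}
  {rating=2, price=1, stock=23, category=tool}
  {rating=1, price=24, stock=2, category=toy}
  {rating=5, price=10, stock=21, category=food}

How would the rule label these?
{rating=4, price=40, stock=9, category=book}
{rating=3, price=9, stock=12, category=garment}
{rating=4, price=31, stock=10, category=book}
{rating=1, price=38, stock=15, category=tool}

Negative, Negative, Negative, Positive

Rule: category is tool AND price ≥ 7. This holds for each 'Positive' example and fails for each 'Negative' one.
{rating=4, price=40, stock=9, category=book} — category is book, price = 40, hence Negative.
{rating=3, price=9, stock=12, category=garment} — category is garment, price = 9, hence Negative.
{rating=4, price=31, stock=10, category=book} — category is book, price = 31, hence Negative.
{rating=1, price=38, stock=15, category=tool} — category is tool, price = 38, hence Positive.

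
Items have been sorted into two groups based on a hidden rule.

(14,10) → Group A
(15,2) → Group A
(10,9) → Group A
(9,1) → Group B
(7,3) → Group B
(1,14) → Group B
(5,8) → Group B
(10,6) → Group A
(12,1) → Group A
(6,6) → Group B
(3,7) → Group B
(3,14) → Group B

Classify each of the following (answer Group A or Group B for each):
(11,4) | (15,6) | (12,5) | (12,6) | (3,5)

Rule: first ≥ 10. This holds for each 'Group A' example and fails for each 'Group B' one.
(11,4): Group A (first 11). (15,6): Group A (first 15). (12,5): Group A (first 12). (12,6): Group A (first 12). (3,5): Group B (first 3).

Group A, Group A, Group A, Group A, Group B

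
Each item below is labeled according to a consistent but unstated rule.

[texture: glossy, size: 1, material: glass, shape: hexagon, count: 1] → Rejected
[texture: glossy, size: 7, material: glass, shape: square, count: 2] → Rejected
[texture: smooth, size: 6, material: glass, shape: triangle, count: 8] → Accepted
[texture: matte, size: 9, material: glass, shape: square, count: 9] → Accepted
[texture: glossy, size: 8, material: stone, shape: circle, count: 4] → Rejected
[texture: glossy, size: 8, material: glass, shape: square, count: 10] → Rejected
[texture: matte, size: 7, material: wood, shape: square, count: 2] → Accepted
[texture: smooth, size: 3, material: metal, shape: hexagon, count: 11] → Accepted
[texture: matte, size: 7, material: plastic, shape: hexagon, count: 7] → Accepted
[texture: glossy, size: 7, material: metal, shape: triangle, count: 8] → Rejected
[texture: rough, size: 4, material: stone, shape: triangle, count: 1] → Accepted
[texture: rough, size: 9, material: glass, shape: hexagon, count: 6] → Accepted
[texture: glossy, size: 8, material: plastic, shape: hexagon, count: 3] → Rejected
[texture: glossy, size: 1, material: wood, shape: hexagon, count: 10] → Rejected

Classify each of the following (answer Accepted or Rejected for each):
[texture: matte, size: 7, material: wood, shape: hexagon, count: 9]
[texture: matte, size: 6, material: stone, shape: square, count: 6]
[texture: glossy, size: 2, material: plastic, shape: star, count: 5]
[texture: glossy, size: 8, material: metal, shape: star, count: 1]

Looking at the examples, the only property every 'Accepted' case has and every 'Rejected' case lacks is: texture is not glossy.
[texture: matte, size: 7, material: wood, shape: hexagon, count: 9] — texture is matte, hence Accepted. [texture: matte, size: 6, material: stone, shape: square, count: 6] — texture is matte, hence Accepted. [texture: glossy, size: 2, material: plastic, shape: star, count: 5] — texture is glossy, hence Rejected. [texture: glossy, size: 8, material: metal, shape: star, count: 1] — texture is glossy, hence Rejected.

Accepted, Accepted, Rejected, Rejected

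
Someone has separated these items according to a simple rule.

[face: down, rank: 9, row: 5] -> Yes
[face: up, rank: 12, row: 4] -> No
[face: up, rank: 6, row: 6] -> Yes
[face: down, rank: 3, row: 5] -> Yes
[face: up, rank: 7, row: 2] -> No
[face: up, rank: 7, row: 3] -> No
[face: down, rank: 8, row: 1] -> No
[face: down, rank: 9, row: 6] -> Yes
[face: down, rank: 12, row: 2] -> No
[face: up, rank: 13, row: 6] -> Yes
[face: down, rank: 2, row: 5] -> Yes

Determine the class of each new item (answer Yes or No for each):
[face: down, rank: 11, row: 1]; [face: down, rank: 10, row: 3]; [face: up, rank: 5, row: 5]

No, No, Yes

The rule appears to be: row ≥ 5.
[face: down, rank: 11, row: 1] — row = 1, hence No. [face: down, rank: 10, row: 3] — row = 3, hence No. [face: up, rank: 5, row: 5] — row = 5, hence Yes.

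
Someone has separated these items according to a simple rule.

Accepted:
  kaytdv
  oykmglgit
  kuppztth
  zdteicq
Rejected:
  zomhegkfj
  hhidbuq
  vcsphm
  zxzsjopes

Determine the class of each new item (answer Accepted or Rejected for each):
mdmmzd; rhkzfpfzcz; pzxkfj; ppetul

Rejected, Rejected, Rejected, Accepted

Looking at the examples, the only property every 'Accepted' case has and every 'Rejected' case lacks is: contains 't'.
Rejected: mdmmzd, since no 't'. Rejected: rhkzfpfzcz, since no 't'. Rejected: pzxkfj, since no 't'. Accepted: ppetul, since has 't'.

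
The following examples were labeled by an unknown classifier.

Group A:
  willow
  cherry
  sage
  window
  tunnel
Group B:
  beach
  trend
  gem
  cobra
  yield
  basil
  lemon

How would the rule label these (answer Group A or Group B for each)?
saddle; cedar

Group A, Group B

A rule that fits every label: even length — true of each 'Group A' example, false of each 'Group B' one.
Group A: saddle, since length 6.
Group B: cedar, since length 5.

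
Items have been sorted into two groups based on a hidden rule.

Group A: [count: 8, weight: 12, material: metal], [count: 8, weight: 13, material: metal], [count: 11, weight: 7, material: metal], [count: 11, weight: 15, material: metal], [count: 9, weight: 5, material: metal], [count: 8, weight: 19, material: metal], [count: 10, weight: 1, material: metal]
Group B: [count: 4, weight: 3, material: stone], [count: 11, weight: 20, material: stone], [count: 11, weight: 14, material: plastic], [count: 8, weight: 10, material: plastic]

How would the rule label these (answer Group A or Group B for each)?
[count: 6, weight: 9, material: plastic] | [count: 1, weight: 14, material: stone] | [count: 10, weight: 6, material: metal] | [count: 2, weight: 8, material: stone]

Looking at the examples, the only property every 'Group A' case has and every 'Group B' case lacks is: material is metal.
[count: 6, weight: 9, material: plastic]: material is plastic — doesn't qualify, so Group B. [count: 1, weight: 14, material: stone]: material is stone — doesn't qualify, so Group B. [count: 10, weight: 6, material: metal]: material is metal — qualifies, so Group A. [count: 2, weight: 8, material: stone]: material is stone — doesn't qualify, so Group B.

Group B, Group B, Group A, Group B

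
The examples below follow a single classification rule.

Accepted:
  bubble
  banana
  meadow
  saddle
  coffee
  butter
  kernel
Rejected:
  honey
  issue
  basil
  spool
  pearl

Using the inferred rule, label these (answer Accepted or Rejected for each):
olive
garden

The pattern is that an item is 'Accepted' exactly when: even length.
olive: Rejected (length 5).
garden: Accepted (length 6).

Rejected, Accepted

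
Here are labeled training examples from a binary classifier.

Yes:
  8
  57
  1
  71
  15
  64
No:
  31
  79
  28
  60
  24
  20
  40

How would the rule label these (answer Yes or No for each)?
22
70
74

Yes, No, No

All 'Yes' examples share one property — ≡ 1 (mod 7) — and every 'No' example lacks it.
22: 22 mod 7 = 1 — qualifies, so Yes.
70: 70 mod 7 = 0 — fails the rule, so No.
74: 74 mod 7 = 4 — fails the rule, so No.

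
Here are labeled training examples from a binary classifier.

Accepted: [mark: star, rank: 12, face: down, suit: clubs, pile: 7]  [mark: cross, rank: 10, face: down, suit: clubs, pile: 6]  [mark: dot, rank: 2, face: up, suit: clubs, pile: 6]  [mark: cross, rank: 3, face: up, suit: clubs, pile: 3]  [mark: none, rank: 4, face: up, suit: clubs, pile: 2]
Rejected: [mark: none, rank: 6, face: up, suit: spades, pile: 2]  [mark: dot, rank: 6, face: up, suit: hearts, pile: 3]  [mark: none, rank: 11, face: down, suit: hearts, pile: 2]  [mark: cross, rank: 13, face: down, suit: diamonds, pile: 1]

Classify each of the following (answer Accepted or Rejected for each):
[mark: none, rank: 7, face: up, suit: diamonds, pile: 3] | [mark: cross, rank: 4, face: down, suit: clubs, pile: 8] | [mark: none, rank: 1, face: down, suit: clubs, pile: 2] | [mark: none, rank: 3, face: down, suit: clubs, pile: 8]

Rejected, Accepted, Accepted, Accepted

The distinguishing property — suit is clubs — holds for all the 'Accepted' cases and none of the 'Rejected' cases.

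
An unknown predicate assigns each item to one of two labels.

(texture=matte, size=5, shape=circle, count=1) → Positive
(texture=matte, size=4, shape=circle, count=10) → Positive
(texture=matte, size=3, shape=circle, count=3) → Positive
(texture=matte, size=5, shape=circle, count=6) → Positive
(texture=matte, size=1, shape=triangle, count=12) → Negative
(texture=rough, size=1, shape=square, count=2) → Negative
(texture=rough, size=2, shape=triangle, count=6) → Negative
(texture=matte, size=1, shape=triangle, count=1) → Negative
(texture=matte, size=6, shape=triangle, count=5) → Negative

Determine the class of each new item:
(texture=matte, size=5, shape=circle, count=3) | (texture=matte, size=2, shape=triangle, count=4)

One predicate separates the groups cleanly: shape is circle.
(texture=matte, size=5, shape=circle, count=3) — shape is circle, hence Positive. (texture=matte, size=2, shape=triangle, count=4) — shape is triangle, hence Negative.

Positive, Negative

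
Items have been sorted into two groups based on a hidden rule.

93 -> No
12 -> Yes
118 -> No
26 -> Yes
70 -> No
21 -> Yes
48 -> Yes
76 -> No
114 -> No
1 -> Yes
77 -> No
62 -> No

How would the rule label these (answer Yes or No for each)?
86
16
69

No, Yes, No

The common property of the 'Yes' items is: at most 48. No 'No' item has it.
No: 86, since 86 > 48.
Yes: 16, since 16 ≤ 48.
No: 69, since 69 > 48.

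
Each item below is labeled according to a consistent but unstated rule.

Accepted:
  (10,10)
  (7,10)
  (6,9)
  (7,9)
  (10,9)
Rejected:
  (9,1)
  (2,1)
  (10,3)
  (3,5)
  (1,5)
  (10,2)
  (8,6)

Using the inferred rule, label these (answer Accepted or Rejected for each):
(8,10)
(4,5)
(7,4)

Accepted, Rejected, Rejected

A rule that fits every label: sum ≥ 15 — true of each 'Accepted' example, false of each 'Rejected' one.
(8,10): 8+10 = 18 — qualifies, so Accepted. (4,5): 4+5 = 9 — lacks this property, so Rejected. (7,4): 7+4 = 11 — lacks this property, so Rejected.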